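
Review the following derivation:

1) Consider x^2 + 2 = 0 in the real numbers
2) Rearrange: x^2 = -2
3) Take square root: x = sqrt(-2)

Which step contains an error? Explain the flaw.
Step 3: Take square root: x = sqrt(-2)

Step 3 takes the square root of -2, which is negative. In the real number system, the square root of a negative number is undefined. The equation x^2 + 2 = 0 has no real solutions. Square roots of negative numbers only exist in the complex numbers.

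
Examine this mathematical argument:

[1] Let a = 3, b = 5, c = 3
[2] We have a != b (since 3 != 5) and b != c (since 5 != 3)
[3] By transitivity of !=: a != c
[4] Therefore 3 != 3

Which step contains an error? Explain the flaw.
Step 3: By transitivity of !=: a != c

Step 3 incorrectly applies transitivity to the '!=' relation. Transitivity states: if a R b and b R c, then a R c. However, '!=' is not transitive. Counterexample: 3 != 5 and 5 != 3, but 3 = 3 (both equal 3). Transitivity holds for relations like <, <=, =, but not for !=.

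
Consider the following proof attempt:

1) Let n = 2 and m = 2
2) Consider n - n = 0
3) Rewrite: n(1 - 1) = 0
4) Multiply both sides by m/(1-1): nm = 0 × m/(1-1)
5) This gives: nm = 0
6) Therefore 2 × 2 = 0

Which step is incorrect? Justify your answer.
Step 4: Multiply both sides by m/(1-1): nm = 0 × m/(1-1)

Step 4 multiplies both sides by m/(1-1). However, 1-1 = 0, so this is multiplication by m/0, which is undefined. We cannot multiply by an undefined expression.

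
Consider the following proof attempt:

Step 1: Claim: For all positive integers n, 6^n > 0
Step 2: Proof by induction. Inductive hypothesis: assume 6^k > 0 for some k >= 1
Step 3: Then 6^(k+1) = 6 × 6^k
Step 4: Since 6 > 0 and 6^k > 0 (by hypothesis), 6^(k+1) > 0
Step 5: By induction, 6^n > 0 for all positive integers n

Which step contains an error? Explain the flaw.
Step 5: By induction, 6^n > 0 for all positive integers n

Step 5 concludes the proof by induction, but no base case was ever established. A valid induction proof requires: (1) a base case proving 6^1 > 0, and (2) an inductive step showing IF 6^k > 0 THEN 6^(k+1) > 0. Steps 2-4 correctly establish the inductive step, but without the base case the conclusion in step 5 does not follow.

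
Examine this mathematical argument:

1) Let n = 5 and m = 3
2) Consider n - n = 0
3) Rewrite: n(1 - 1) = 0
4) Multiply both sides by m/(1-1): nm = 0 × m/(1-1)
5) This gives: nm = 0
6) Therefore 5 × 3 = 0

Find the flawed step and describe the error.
Step 4: Multiply both sides by m/(1-1): nm = 0 × m/(1-1)

Step 4 multiplies both sides by m/(1-1). However, 1-1 = 0, so this is multiplication by m/0, which is undefined. We cannot multiply by an undefined expression.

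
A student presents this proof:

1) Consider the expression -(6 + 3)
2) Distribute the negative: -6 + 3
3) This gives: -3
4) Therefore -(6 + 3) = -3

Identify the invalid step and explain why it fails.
Step 2: Distribute the negative: -6 + 3

Step 2 incorrectly distributes the negative sign. The correct distribution is -(6 + 3) = -6 - 3 = -9. The negative must be applied to both terms, not just the first. The error treats -(6 + 3) as -6 + 3, which equals -3 instead of -9.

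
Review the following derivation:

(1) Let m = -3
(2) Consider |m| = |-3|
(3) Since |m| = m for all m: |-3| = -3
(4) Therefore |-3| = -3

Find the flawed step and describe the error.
Step 3: Since |m| = m for all m: |-3| = -3

Step 3 incorrectly states that |m| = m for all m. The correct definition is |m| = m when m >= 0, and |m| = -m when m < 0. Since -3 < 0, we have |-3| = -(-3) = 3, not -3.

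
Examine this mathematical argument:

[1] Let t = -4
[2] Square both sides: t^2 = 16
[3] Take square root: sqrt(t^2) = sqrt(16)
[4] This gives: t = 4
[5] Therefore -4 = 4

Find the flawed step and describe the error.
Step 4: This gives: t = 4

Step 4 incorrectly states that sqrt(t^2) = t. The correct identity is sqrt(t^2) = |t|. Since t = -4 < 0, we have sqrt(t^2) = |-4| = 4, not t = -4.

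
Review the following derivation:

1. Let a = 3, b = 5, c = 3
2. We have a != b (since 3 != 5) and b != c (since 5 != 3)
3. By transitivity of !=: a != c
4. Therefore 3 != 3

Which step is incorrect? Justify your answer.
Step 3: By transitivity of !=: a != c

Step 3 incorrectly applies transitivity to the '!=' relation. Transitivity states: if a R b and b R c, then a R c. However, '!=' is not transitive. Counterexample: 3 != 5 and 5 != 3, but 3 = 3 (both equal 3). Transitivity holds for relations like <, <=, =, but not for !=.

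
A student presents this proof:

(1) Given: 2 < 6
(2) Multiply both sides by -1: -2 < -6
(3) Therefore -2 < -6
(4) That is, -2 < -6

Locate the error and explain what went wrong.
Step 2: Multiply both sides by -1: -2 < -6

Step 2 multiplies both sides by -1 but fails to reverse the inequality sign. When multiplying (or dividing) an inequality by a negative number, the direction must be reversed. Since 2 < 6, we should get -2 > -6, i.e., -2 > -6.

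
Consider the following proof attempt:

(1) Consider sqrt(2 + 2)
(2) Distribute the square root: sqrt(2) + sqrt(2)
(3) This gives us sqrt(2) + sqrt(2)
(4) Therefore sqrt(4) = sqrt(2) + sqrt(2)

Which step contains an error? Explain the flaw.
Step 2: Distribute the square root: sqrt(2) + sqrt(2)

Step 2 incorrectly 'distributes' the square root over addition. The square root function does not distribute: sqrt(a + b) ≠ sqrt(a) + sqrt(b). In fact, sqrt(2 + 2) = sqrt(4) ≈ 2.0000, while sqrt(2) + sqrt(2) ≈ 2.8284.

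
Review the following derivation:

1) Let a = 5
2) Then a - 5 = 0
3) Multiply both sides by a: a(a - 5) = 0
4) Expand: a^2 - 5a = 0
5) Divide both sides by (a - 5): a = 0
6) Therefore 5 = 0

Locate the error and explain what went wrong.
Step 5: Divide both sides by (a - 5): a = 0

Step 5 divides both sides by (a - 5). However, since a = 5, we have (a - 5) = 0. Division by zero is undefined, making this step invalid.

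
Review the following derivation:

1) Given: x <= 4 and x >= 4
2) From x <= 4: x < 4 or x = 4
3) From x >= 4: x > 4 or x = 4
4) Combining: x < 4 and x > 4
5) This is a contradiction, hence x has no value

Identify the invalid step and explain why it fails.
Step 4: Combining: x < 4 and x > 4

Step 4 incorrectly combines the conditions. From x <= 4 and x >= 4, the intersection is x = 4. The error treats the 'or' cases as 'and' requirements. The correct conclusion is that x = 4 is the unique solution, not that no solution exists.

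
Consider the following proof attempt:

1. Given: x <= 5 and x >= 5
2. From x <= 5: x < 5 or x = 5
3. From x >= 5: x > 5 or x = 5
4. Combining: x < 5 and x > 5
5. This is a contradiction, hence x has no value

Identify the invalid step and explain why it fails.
Step 4: Combining: x < 5 and x > 5

Step 4 incorrectly combines the conditions. From x <= 5 and x >= 5, the intersection is x = 5. The error treats the 'or' cases as 'and' requirements. The correct conclusion is that x = 5 is the unique solution, not that no solution exists.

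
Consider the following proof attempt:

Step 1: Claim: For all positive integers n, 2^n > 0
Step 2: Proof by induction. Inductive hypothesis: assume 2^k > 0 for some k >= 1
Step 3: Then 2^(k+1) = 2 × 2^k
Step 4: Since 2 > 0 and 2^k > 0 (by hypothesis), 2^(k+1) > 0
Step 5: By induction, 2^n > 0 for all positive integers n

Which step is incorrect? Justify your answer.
Step 5: By induction, 2^n > 0 for all positive integers n

Step 5 concludes the proof by induction, but no base case was ever established. A valid induction proof requires: (1) a base case proving 2^1 > 0, and (2) an inductive step showing IF 2^k > 0 THEN 2^(k+1) > 0. Steps 2-4 correctly establish the inductive step, but without the base case the conclusion in step 5 does not follow.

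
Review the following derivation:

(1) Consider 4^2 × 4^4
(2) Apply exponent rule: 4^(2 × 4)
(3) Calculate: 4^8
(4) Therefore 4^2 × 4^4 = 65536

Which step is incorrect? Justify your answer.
Step 2: Apply exponent rule: 4^(2 × 4)

Step 2 incorrectly states that a^b × a^c = a^(b×c). The correct rule is a^b × a^c = a^(b+c). The actual value is 4^2 × 4^4 = 4^6 = 4096, not 4^8 = 65536.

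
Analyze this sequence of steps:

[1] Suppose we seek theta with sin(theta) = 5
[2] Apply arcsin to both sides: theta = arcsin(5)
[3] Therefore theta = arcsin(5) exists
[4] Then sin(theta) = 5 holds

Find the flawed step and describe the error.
Step 2: Apply arcsin to both sides: theta = arcsin(5)

Step 2 applies arcsin to 5. However, arcsin(x) is only defined for x in [-1, 1] because sin(theta) can only produce values in that range. Since |5| > 1, arcsin(5) is undefined. There is no angle whose sine equals 5.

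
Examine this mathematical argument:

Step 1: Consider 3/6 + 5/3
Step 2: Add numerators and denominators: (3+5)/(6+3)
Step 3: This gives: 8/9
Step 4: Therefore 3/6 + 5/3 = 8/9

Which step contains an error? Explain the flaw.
Step 2: Add numerators and denominators: (3+5)/(6+3)

Step 2 incorrectly adds fractions by separately adding numerators and denominators. This is wrong. The correct method requires a common denominator: 3/6 + 5/3 = (3×3 + 5×6)/(6×3) = 39/18 = 13/6. The method used gives 8/9, which is different.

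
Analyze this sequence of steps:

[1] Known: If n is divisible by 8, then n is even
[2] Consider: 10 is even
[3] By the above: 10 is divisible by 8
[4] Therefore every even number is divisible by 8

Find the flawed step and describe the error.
Step 3: By the above: 10 is divisible by 8

Step 3 commits the fallacy of affirming the consequent. The known fact 'divisible by 8 → even' does NOT imply 'even → divisible by 8'. That would be the converse, which is false. For example, 10 is even but 10 ÷ 8 = 1.25, which is not an integer.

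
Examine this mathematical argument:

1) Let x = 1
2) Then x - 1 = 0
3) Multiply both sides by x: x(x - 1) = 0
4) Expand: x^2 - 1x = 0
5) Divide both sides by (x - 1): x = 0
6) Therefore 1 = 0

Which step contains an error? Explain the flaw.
Step 5: Divide both sides by (x - 1): x = 0

Step 5 divides both sides by (x - 1). However, since x = 1, we have (x - 1) = 0. Division by zero is undefined, making this step invalid.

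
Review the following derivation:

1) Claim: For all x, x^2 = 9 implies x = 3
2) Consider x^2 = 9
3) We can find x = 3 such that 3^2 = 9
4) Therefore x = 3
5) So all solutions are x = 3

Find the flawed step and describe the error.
Step 4: Therefore x = 3

Step 4 incorrectly concludes that x = 3 is the only solution. The proof shows that x = 3 is A solution (existence), but does not show it is the ONLY solution (uniqueness). In fact, x = -3 is also a solution since (-3)^2 = 9. Finding one solution doesn't prove there are no others.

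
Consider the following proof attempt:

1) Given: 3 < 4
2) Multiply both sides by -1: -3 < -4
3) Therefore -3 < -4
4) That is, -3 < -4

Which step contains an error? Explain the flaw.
Step 2: Multiply both sides by -1: -3 < -4

Step 2 multiplies both sides by -1 but fails to reverse the inequality sign. When multiplying (or dividing) an inequality by a negative number, the direction must be reversed. Since 3 < 4, we should get -3 > -4, i.e., -3 > -4.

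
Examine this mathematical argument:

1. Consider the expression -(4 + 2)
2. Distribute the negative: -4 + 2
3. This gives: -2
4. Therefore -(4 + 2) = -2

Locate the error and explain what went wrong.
Step 2: Distribute the negative: -4 + 2

Step 2 incorrectly distributes the negative sign. The correct distribution is -(4 + 2) = -4 - 2 = -6. The negative must be applied to both terms, not just the first. The error treats -(4 + 2) as -4 + 2, which equals -2 instead of -6.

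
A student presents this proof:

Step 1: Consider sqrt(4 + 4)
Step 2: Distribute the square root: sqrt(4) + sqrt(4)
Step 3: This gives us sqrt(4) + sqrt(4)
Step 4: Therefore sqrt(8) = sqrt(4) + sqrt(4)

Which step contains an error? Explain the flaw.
Step 2: Distribute the square root: sqrt(4) + sqrt(4)

Step 2 incorrectly 'distributes' the square root over addition. The square root function does not distribute: sqrt(a + b) ≠ sqrt(a) + sqrt(b). In fact, sqrt(4 + 4) = sqrt(8) ≈ 2.8284, while sqrt(4) + sqrt(4) ≈ 4.0000.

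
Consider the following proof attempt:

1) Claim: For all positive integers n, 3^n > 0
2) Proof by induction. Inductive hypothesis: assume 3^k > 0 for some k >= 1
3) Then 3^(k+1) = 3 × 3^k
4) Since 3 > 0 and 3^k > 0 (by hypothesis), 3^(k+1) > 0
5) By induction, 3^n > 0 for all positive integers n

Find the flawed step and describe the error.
Step 5: By induction, 3^n > 0 for all positive integers n

Step 5 concludes the proof by induction, but no base case was ever established. A valid induction proof requires: (1) a base case proving 3^1 > 0, and (2) an inductive step showing IF 3^k > 0 THEN 3^(k+1) > 0. Steps 2-4 correctly establish the inductive step, but without the base case the conclusion in step 5 does not follow.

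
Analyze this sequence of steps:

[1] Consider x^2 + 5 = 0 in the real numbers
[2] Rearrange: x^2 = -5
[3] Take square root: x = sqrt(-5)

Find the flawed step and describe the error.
Step 3: Take square root: x = sqrt(-5)

Step 3 takes the square root of -5, which is negative. In the real number system, the square root of a negative number is undefined. The equation x^2 + 5 = 0 has no real solutions. Square roots of negative numbers only exist in the complex numbers.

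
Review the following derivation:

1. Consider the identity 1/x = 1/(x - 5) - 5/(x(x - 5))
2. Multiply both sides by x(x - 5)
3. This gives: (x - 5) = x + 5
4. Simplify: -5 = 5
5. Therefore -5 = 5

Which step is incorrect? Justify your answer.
Step 3: This gives: (x - 5) = x + 5

Step 3 makes a sign error when clearing denominators. Multiplying -5/(x(x - 5)) by x(x - 5) gives -5, not +5. The correct result is (x - 5) = x - 5, which is trivially true, not (x - 5) = x + 5. (Step 1 is a valid identity: 1/(x - 5) - 5/(x(x - 5)) = (x - 5)/(x(x - 5)) = 1/x.)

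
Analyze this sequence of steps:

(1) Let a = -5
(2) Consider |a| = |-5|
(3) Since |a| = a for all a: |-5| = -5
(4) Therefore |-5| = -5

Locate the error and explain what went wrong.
Step 3: Since |a| = a for all a: |-5| = -5

Step 3 incorrectly states that |a| = a for all a. The correct definition is |a| = a when a >= 0, and |a| = -a when a < 0. Since -5 < 0, we have |-5| = -(-5) = 5, not -5.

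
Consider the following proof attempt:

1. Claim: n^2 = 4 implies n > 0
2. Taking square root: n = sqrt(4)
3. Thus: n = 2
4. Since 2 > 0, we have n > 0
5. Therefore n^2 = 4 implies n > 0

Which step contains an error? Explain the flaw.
Step 2: Taking square root: n = sqrt(4)

Step 2 takes the square root and assumes the positive root only. The equation n^2 = 4 actually has two solutions: n = 2 and n = -2. The proof silently assumes n > 0 without justification, then uses this assumption to conclude n > 0, which is circular. The counterexample n = -2 shows the claim is false.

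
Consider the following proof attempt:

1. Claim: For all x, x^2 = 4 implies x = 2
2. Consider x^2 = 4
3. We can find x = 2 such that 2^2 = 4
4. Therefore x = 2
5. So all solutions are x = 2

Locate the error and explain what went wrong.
Step 4: Therefore x = 2

Step 4 incorrectly concludes that x = 2 is the only solution. The proof shows that x = 2 is A solution (existence), but does not show it is the ONLY solution (uniqueness). In fact, x = -2 is also a solution since (-2)^2 = 4. Finding one solution doesn't prove there are no others.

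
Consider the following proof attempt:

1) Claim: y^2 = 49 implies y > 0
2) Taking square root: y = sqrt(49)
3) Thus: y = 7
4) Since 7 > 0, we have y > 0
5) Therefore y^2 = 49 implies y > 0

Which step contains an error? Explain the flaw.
Step 2: Taking square root: y = sqrt(49)

Step 2 takes the square root and assumes the positive root only. The equation y^2 = 49 actually has two solutions: y = 7 and y = -7. The proof silently assumes y > 0 without justification, then uses this assumption to conclude y > 0, which is circular. The counterexample y = -7 shows the claim is false.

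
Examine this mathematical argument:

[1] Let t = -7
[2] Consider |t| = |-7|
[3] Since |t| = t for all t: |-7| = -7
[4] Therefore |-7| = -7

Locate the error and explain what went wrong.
Step 3: Since |t| = t for all t: |-7| = -7

Step 3 incorrectly states that |t| = t for all t. The correct definition is |t| = t when t >= 0, and |t| = -t when t < 0. Since -7 < 0, we have |-7| = -(-7) = 7, not -7.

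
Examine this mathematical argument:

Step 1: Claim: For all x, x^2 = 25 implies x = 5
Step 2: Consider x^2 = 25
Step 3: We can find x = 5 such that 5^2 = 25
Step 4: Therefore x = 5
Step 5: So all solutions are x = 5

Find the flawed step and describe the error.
Step 4: Therefore x = 5

Step 4 incorrectly concludes that x = 5 is the only solution. The proof shows that x = 5 is A solution (existence), but does not show it is the ONLY solution (uniqueness). In fact, x = -5 is also a solution since (-5)^2 = 25. Finding one solution doesn't prove there are no others.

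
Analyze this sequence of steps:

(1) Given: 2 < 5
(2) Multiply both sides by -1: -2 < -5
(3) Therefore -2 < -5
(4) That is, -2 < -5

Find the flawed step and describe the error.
Step 2: Multiply both sides by -1: -2 < -5

Step 2 multiplies both sides by -1 but fails to reverse the inequality sign. When multiplying (or dividing) an inequality by a negative number, the direction must be reversed. Since 2 < 5, we should get -2 > -5, i.e., -2 > -5.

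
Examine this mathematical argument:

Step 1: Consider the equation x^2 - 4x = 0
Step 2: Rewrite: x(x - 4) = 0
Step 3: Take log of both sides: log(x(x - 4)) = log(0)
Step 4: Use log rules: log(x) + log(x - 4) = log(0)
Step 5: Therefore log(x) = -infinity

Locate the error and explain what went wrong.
Step 3: Take log of both sides: log(x(x - 4)) = log(0)

Step 3 takes the logarithm of both sides, resulting in log(0) on the right side. The logarithm is only defined for positive numbers; log(0) is undefined (approaches negative infinity). This operation is invalid.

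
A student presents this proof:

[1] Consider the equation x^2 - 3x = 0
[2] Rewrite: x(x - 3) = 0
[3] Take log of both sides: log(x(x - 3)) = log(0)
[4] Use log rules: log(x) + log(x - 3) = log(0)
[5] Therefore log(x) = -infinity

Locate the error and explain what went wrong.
Step 3: Take log of both sides: log(x(x - 3)) = log(0)

Step 3 takes the logarithm of both sides, resulting in log(0) on the right side. The logarithm is only defined for positive numbers; log(0) is undefined (approaches negative infinity). This operation is invalid.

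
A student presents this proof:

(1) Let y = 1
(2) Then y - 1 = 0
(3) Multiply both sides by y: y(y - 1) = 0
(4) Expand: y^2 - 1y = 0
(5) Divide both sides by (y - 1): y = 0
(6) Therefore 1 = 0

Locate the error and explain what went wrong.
Step 5: Divide both sides by (y - 1): y = 0

Step 5 divides both sides by (y - 1). However, since y = 1, we have (y - 1) = 0. Division by zero is undefined, making this step invalid.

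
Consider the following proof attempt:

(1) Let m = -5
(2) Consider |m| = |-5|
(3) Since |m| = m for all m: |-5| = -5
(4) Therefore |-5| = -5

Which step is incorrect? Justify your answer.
Step 3: Since |m| = m for all m: |-5| = -5

Step 3 incorrectly states that |m| = m for all m. The correct definition is |m| = m when m >= 0, and |m| = -m when m < 0. Since -5 < 0, we have |-5| = -(-5) = 5, not -5.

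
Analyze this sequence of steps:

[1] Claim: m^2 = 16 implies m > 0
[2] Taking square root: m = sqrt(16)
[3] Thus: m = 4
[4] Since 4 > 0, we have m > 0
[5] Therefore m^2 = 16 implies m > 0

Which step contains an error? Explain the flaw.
Step 2: Taking square root: m = sqrt(16)

Step 2 takes the square root and assumes the positive root only. The equation m^2 = 16 actually has two solutions: m = 4 and m = -4. The proof silently assumes m > 0 without justification, then uses this assumption to conclude m > 0, which is circular. The counterexample m = -4 shows the claim is false.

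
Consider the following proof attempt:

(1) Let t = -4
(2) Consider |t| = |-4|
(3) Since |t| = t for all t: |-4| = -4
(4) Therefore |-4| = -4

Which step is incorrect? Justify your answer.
Step 3: Since |t| = t for all t: |-4| = -4

Step 3 incorrectly states that |t| = t for all t. The correct definition is |t| = t when t >= 0, and |t| = -t when t < 0. Since -4 < 0, we have |-4| = -(-4) = 4, not -4.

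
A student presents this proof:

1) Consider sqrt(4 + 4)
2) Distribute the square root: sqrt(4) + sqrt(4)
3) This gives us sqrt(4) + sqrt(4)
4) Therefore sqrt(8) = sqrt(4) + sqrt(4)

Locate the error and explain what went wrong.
Step 2: Distribute the square root: sqrt(4) + sqrt(4)

Step 2 incorrectly 'distributes' the square root over addition. The square root function does not distribute: sqrt(a + b) ≠ sqrt(a) + sqrt(b). In fact, sqrt(4 + 4) = sqrt(8) ≈ 2.8284, while sqrt(4) + sqrt(4) ≈ 4.0000.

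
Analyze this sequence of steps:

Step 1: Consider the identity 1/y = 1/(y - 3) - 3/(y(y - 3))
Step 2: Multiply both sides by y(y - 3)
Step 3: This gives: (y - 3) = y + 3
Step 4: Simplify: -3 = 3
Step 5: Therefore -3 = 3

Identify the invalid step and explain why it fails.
Step 3: This gives: (y - 3) = y + 3

Step 3 makes a sign error when clearing denominators. Multiplying -3/(y(y - 3)) by y(y - 3) gives -3, not +3. The correct result is (y - 3) = y - 3, which is trivially true, not (y - 3) = y + 3. (Step 1 is a valid identity: 1/(y - 3) - 3/(y(y - 3)) = (y - 3)/(y(y - 3)) = 1/y.)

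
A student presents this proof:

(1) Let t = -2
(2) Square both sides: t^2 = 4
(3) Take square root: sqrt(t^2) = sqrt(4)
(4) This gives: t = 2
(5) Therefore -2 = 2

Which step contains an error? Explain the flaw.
Step 4: This gives: t = 2

Step 4 incorrectly states that sqrt(t^2) = t. The correct identity is sqrt(t^2) = |t|. Since t = -2 < 0, we have sqrt(t^2) = |-2| = 2, not t = -2.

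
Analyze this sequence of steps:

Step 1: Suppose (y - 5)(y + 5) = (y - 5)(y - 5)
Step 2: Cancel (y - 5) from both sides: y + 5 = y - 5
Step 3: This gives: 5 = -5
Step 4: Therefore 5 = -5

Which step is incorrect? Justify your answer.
Step 2: Cancel (y - 5) from both sides: y + 5 = y - 5

Step 2 cancels (y - 5) from both sides. This is only valid if (y - 5) ≠ 0, i.e., y ≠ 5. When y = 5, both sides equal zero regardless of the other factors. The correct approach requires considering y = 5 as a separate case.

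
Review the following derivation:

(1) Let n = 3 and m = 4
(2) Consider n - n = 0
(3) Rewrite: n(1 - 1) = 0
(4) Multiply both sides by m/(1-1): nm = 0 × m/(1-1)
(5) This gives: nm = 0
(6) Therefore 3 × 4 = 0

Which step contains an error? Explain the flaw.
Step 4: Multiply both sides by m/(1-1): nm = 0 × m/(1-1)

Step 4 multiplies both sides by m/(1-1). However, 1-1 = 0, so this is multiplication by m/0, which is undefined. We cannot multiply by an undefined expression.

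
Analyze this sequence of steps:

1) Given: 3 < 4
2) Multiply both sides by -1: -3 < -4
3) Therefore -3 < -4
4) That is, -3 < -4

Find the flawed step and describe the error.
Step 2: Multiply both sides by -1: -3 < -4

Step 2 multiplies both sides by -1 but fails to reverse the inequality sign. When multiplying (or dividing) an inequality by a negative number, the direction must be reversed. Since 3 < 4, we should get -3 > -4, i.e., -3 > -4.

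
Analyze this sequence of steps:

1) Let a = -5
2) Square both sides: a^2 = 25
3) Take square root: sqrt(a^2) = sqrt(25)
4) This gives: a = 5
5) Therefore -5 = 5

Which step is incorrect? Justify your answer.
Step 4: This gives: a = 5

Step 4 incorrectly states that sqrt(a^2) = a. The correct identity is sqrt(a^2) = |a|. Since a = -5 < 0, we have sqrt(a^2) = |-5| = 5, not a = -5.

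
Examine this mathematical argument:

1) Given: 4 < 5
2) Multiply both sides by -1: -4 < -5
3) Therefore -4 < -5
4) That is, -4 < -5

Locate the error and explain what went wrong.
Step 2: Multiply both sides by -1: -4 < -5

Step 2 multiplies both sides by -1 but fails to reverse the inequality sign. When multiplying (or dividing) an inequality by a negative number, the direction must be reversed. Since 4 < 5, we should get -4 > -5, i.e., -4 > -5.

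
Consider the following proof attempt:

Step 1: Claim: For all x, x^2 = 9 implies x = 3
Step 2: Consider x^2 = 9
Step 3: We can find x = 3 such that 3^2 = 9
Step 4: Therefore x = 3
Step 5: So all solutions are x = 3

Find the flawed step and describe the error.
Step 4: Therefore x = 3

Step 4 incorrectly concludes that x = 3 is the only solution. The proof shows that x = 3 is A solution (existence), but does not show it is the ONLY solution (uniqueness). In fact, x = -3 is also a solution since (-3)^2 = 9. Finding one solution doesn't prove there are no others.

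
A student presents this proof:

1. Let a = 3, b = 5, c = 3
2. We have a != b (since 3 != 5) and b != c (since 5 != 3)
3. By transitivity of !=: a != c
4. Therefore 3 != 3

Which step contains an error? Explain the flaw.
Step 3: By transitivity of !=: a != c

Step 3 incorrectly applies transitivity to the '!=' relation. Transitivity states: if a R b and b R c, then a R c. However, '!=' is not transitive. Counterexample: 3 != 5 and 5 != 3, but 3 = 3 (both equal 3). Transitivity holds for relations like <, <=, =, but not for !=.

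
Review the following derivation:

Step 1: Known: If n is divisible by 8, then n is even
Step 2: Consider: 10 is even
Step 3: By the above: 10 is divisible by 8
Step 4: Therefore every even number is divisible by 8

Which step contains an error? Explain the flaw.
Step 3: By the above: 10 is divisible by 8

Step 3 commits the fallacy of affirming the consequent. The known fact 'divisible by 8 → even' does NOT imply 'even → divisible by 8'. That would be the converse, which is false. For example, 10 is even but 10 ÷ 8 = 1.25, which is not an integer.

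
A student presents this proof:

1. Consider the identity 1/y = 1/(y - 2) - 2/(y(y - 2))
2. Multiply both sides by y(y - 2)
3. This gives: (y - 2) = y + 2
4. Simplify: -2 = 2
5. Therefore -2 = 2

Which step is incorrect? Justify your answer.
Step 3: This gives: (y - 2) = y + 2

Step 3 makes a sign error when clearing denominators. Multiplying -2/(y(y - 2)) by y(y - 2) gives -2, not +2. The correct result is (y - 2) = y - 2, which is trivially true, not (y - 2) = y + 2. (Step 1 is a valid identity: 1/(y - 2) - 2/(y(y - 2)) = (y - 2)/(y(y - 2)) = 1/y.)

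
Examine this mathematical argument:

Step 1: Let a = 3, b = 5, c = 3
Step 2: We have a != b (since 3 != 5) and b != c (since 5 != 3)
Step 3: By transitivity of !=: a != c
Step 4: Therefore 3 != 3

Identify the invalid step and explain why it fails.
Step 3: By transitivity of !=: a != c

Step 3 incorrectly applies transitivity to the '!=' relation. Transitivity states: if a R b and b R c, then a R c. However, '!=' is not transitive. Counterexample: 3 != 5 and 5 != 3, but 3 = 3 (both equal 3). Transitivity holds for relations like <, <=, =, but not for !=.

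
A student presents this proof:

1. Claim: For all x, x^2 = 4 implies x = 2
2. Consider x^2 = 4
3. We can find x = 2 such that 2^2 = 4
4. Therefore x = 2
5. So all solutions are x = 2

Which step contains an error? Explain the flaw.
Step 4: Therefore x = 2

Step 4 incorrectly concludes that x = 2 is the only solution. The proof shows that x = 2 is A solution (existence), but does not show it is the ONLY solution (uniqueness). In fact, x = -2 is also a solution since (-2)^2 = 4. Finding one solution doesn't prove there are no others.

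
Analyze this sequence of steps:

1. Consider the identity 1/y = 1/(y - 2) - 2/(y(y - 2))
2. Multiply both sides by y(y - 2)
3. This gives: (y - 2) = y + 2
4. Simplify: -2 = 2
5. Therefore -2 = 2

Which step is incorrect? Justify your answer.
Step 3: This gives: (y - 2) = y + 2

Step 3 makes a sign error when clearing denominators. Multiplying -2/(y(y - 2)) by y(y - 2) gives -2, not +2. The correct result is (y - 2) = y - 2, which is trivially true, not (y - 2) = y + 2. (Step 1 is a valid identity: 1/(y - 2) - 2/(y(y - 2)) = (y - 2)/(y(y - 2)) = 1/y.)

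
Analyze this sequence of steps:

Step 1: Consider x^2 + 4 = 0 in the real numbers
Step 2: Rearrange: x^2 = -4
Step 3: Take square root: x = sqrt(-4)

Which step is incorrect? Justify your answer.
Step 3: Take square root: x = sqrt(-4)

Step 3 takes the square root of -4, which is negative. In the real number system, the square root of a negative number is undefined. The equation x^2 + 4 = 0 has no real solutions. Square roots of negative numbers only exist in the complex numbers.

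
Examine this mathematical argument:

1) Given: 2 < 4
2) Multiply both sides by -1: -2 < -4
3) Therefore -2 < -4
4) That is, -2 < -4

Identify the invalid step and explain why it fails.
Step 2: Multiply both sides by -1: -2 < -4

Step 2 multiplies both sides by -1 but fails to reverse the inequality sign. When multiplying (or dividing) an inequality by a negative number, the direction must be reversed. Since 2 < 4, we should get -2 > -4, i.e., -2 > -4.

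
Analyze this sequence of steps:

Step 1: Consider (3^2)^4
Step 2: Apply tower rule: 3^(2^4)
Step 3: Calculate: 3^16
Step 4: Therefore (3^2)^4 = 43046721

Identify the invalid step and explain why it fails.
Step 2: Apply tower rule: 3^(2^4)

Step 2 incorrectly states that (a^b)^c = a^(b^c). The correct rule is (a^b)^c = a^(b×c). The actual value is (3^2)^4 = 3^8 = 6561, not 3^16 = 43046721.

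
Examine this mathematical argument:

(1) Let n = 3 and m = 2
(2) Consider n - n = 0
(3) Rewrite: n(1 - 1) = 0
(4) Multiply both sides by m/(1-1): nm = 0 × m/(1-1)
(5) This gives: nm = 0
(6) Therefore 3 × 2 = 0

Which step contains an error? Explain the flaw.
Step 4: Multiply both sides by m/(1-1): nm = 0 × m/(1-1)

Step 4 multiplies both sides by m/(1-1). However, 1-1 = 0, so this is multiplication by m/0, which is undefined. We cannot multiply by an undefined expression.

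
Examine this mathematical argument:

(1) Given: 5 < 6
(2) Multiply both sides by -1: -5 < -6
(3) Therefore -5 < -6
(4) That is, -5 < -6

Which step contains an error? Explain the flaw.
Step 2: Multiply both sides by -1: -5 < -6

Step 2 multiplies both sides by -1 but fails to reverse the inequality sign. When multiplying (or dividing) an inequality by a negative number, the direction must be reversed. Since 5 < 6, we should get -5 > -6, i.e., -5 > -6.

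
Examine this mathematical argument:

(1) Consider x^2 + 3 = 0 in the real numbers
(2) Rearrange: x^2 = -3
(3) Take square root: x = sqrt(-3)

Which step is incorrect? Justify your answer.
Step 3: Take square root: x = sqrt(-3)

Step 3 takes the square root of -3, which is negative. In the real number system, the square root of a negative number is undefined. The equation x^2 + 3 = 0 has no real solutions. Square roots of negative numbers only exist in the complex numbers.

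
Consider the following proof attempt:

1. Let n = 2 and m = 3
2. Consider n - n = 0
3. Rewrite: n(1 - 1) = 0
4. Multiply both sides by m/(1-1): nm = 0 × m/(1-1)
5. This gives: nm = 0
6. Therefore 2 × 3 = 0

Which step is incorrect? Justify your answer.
Step 4: Multiply both sides by m/(1-1): nm = 0 × m/(1-1)

Step 4 multiplies both sides by m/(1-1). However, 1-1 = 0, so this is multiplication by m/0, which is undefined. We cannot multiply by an undefined expression.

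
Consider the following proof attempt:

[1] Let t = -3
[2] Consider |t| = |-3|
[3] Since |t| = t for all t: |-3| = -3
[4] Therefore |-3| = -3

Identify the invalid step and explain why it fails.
Step 3: Since |t| = t for all t: |-3| = -3

Step 3 incorrectly states that |t| = t for all t. The correct definition is |t| = t when t >= 0, and |t| = -t when t < 0. Since -3 < 0, we have |-3| = -(-3) = 3, not -3.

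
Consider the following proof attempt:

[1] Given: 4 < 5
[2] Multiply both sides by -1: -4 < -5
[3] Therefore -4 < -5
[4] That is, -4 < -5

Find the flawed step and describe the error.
Step 2: Multiply both sides by -1: -4 < -5

Step 2 multiplies both sides by -1 but fails to reverse the inequality sign. When multiplying (or dividing) an inequality by a negative number, the direction must be reversed. Since 4 < 5, we should get -4 > -5, i.e., -4 > -5.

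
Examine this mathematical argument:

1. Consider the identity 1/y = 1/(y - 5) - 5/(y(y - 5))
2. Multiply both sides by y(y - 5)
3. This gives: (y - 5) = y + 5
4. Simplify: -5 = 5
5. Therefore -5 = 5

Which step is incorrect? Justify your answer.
Step 3: This gives: (y - 5) = y + 5

Step 3 makes a sign error when clearing denominators. Multiplying -5/(y(y - 5)) by y(y - 5) gives -5, not +5. The correct result is (y - 5) = y - 5, which is trivially true, not (y - 5) = y + 5. (Step 1 is a valid identity: 1/(y - 5) - 5/(y(y - 5)) = (y - 5)/(y(y - 5)) = 1/y.)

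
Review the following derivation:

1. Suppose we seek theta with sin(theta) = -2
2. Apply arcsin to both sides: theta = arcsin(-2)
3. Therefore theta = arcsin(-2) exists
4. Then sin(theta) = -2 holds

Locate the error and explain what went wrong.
Step 2: Apply arcsin to both sides: theta = arcsin(-2)

Step 2 applies arcsin to -2. However, arcsin(x) is only defined for x in [-1, 1] because sin(theta) can only produce values in that range. Since |-2| > 1, arcsin(-2) is undefined. There is no angle whose sine equals -2.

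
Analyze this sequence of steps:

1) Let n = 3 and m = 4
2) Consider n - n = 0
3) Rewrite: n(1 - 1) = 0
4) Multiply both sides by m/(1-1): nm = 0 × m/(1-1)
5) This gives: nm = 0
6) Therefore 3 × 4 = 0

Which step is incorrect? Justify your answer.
Step 4: Multiply both sides by m/(1-1): nm = 0 × m/(1-1)

Step 4 multiplies both sides by m/(1-1). However, 1-1 = 0, so this is multiplication by m/0, which is undefined. We cannot multiply by an undefined expression.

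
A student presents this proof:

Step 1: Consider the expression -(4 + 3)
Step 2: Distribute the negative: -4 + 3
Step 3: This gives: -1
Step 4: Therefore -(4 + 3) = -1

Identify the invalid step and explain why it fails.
Step 2: Distribute the negative: -4 + 3

Step 2 incorrectly distributes the negative sign. The correct distribution is -(4 + 3) = -4 - 3 = -7. The negative must be applied to both terms, not just the first. The error treats -(4 + 3) as -4 + 3, which equals -1 instead of -7.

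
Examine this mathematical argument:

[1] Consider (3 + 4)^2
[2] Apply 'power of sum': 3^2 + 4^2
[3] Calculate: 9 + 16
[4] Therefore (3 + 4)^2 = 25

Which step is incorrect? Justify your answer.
Step 2: Apply 'power of sum': 3^2 + 4^2

Step 2 incorrectly applies a non-existent rule '(a+b)^n = a^n + b^n'. This is false in general. The correct expansion uses the binomial theorem. The actual value is (3 + 4)^2 = 7^2 = 49, not 25.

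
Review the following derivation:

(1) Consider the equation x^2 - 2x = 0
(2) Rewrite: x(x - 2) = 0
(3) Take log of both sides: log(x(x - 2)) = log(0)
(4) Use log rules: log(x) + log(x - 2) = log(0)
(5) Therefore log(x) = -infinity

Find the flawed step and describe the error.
Step 3: Take log of both sides: log(x(x - 2)) = log(0)

Step 3 takes the logarithm of both sides, resulting in log(0) on the right side. The logarithm is only defined for positive numbers; log(0) is undefined (approaches negative infinity). This operation is invalid.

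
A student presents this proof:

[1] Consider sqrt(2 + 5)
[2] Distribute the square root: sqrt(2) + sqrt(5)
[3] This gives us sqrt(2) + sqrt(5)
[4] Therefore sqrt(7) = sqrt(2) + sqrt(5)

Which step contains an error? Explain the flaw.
Step 2: Distribute the square root: sqrt(2) + sqrt(5)

Step 2 incorrectly 'distributes' the square root over addition. The square root function does not distribute: sqrt(a + b) ≠ sqrt(a) + sqrt(b). In fact, sqrt(2 + 5) = sqrt(7) ≈ 2.6458, while sqrt(2) + sqrt(5) ≈ 3.6503.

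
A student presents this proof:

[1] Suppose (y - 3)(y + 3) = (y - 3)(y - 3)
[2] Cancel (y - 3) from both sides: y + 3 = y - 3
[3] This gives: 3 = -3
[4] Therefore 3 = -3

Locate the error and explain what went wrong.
Step 2: Cancel (y - 3) from both sides: y + 3 = y - 3

Step 2 cancels (y - 3) from both sides. This is only valid if (y - 3) ≠ 0, i.e., y ≠ 3. When y = 3, both sides equal zero regardless of the other factors. The correct approach requires considering y = 3 as a separate case.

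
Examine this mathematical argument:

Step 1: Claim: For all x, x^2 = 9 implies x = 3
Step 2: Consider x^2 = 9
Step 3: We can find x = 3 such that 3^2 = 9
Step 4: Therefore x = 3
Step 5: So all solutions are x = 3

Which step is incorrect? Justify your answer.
Step 4: Therefore x = 3

Step 4 incorrectly concludes that x = 3 is the only solution. The proof shows that x = 3 is A solution (existence), but does not show it is the ONLY solution (uniqueness). In fact, x = -3 is also a solution since (-3)^2 = 9. Finding one solution doesn't prove there are no others.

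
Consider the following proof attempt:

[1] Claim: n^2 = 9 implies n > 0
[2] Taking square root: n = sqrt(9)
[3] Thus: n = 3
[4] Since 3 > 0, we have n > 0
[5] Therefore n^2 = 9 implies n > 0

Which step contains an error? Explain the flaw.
Step 2: Taking square root: n = sqrt(9)

Step 2 takes the square root and assumes the positive root only. The equation n^2 = 9 actually has two solutions: n = 3 and n = -3. The proof silently assumes n > 0 without justification, then uses this assumption to conclude n > 0, which is circular. The counterexample n = -3 shows the claim is false.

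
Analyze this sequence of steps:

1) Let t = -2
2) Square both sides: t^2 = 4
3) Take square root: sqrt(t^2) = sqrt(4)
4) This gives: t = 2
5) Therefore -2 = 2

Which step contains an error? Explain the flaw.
Step 4: This gives: t = 2

Step 4 incorrectly states that sqrt(t^2) = t. The correct identity is sqrt(t^2) = |t|. Since t = -2 < 0, we have sqrt(t^2) = |-2| = 2, not t = -2.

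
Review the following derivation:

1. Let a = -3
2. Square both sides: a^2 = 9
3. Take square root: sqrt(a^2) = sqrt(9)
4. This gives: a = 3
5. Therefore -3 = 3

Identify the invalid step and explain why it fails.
Step 4: This gives: a = 3

Step 4 incorrectly states that sqrt(a^2) = a. The correct identity is sqrt(a^2) = |a|. Since a = -3 < 0, we have sqrt(a^2) = |-3| = 3, not a = -3.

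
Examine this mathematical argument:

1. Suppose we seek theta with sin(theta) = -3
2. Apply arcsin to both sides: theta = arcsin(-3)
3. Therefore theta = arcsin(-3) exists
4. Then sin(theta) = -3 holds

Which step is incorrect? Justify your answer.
Step 2: Apply arcsin to both sides: theta = arcsin(-3)

Step 2 applies arcsin to -3. However, arcsin(x) is only defined for x in [-1, 1] because sin(theta) can only produce values in that range. Since |-3| > 1, arcsin(-3) is undefined. There is no angle whose sine equals -3.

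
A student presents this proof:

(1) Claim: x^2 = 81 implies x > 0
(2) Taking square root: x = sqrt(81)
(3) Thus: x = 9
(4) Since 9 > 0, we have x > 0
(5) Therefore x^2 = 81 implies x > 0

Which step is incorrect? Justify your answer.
Step 2: Taking square root: x = sqrt(81)

Step 2 takes the square root and assumes the positive root only. The equation x^2 = 81 actually has two solutions: x = 9 and x = -9. The proof silently assumes x > 0 without justification, then uses this assumption to conclude x > 0, which is circular. The counterexample x = -9 shows the claim is false.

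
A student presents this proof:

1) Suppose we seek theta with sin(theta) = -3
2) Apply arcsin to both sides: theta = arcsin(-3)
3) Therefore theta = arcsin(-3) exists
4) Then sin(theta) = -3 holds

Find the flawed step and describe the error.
Step 2: Apply arcsin to both sides: theta = arcsin(-3)

Step 2 applies arcsin to -3. However, arcsin(x) is only defined for x in [-1, 1] because sin(theta) can only produce values in that range. Since |-3| > 1, arcsin(-3) is undefined. There is no angle whose sine equals -3.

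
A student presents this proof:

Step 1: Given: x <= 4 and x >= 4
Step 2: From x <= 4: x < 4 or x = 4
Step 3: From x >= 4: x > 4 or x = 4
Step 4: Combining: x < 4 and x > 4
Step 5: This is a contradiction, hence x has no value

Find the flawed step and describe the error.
Step 4: Combining: x < 4 and x > 4

Step 4 incorrectly combines the conditions. From x <= 4 and x >= 4, the intersection is x = 4. The error treats the 'or' cases as 'and' requirements. The correct conclusion is that x = 4 is the unique solution, not that no solution exists.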